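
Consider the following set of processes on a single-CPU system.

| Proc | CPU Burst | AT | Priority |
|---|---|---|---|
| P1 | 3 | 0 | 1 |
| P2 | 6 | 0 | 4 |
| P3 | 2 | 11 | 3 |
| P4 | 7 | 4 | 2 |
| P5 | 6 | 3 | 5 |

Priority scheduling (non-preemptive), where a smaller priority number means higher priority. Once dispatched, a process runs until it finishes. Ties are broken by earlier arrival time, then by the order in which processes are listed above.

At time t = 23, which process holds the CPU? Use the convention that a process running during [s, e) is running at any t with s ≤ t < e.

Gantt: | P1 0-3 | P2 3-9 | P4 9-16 | P3 16-18 | P5 18-24 |
Completion: P1=3  P2=9  P3=18  P4=16  P5=24
Turnaround (C−A): P1=3  P2=9  P3=7  P4=12  P5=21

P5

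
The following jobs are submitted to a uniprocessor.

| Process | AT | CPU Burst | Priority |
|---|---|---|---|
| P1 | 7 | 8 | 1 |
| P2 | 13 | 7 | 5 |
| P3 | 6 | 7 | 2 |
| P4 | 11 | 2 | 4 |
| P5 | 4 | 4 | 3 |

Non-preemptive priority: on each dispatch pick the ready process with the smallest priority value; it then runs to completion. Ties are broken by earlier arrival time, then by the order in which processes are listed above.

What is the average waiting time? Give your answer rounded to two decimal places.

7.00

Timeline: | idle 0-4 | P5 4-8 | P1 8-16 | P3 16-23 | P4 23-25 | P2 25-32 |
Completion: P1=16  P2=32  P3=23  P4=25  P5=8
Waiting times: P1=1, P2=12, P3=10, P4=12, P5=0
Average waiting = (1+12+10+12+0) / 5 = 35/5 = 7.00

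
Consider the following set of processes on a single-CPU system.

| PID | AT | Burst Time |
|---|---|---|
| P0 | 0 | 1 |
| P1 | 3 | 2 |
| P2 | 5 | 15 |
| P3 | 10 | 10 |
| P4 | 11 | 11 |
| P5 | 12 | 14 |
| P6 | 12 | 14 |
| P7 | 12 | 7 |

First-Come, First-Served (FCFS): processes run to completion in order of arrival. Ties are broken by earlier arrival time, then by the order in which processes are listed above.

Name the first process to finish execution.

P0

Schedule: | P0 0-1 | idle 1-3 | P1 3-5 | P2 5-20 | P3 20-30 | P4 30-41 | P5 41-55 | P6 55-69 | P7 69-76 |
Completion: P0=1  P1=5  P2=20  P3=30  P4=41  P5=55  P6=69  P7=76
Finish order: P0 → P1 → P2 → P3 → P4 → P5 → P6 → P7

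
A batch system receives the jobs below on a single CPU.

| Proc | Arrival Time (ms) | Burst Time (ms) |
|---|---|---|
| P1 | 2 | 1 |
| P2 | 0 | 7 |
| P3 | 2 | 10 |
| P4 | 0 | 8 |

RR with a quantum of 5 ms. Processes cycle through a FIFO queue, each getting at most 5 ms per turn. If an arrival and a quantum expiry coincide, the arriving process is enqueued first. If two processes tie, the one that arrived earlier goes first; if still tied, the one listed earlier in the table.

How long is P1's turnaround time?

9

Schedule: | P2 0-5 | P4 5-10 | P1 10-11 | P3 11-16 | P2 16-18 | P4 18-21 | P3 21-26 |
Completion: P1=11  P2=18  P3=26  P4=21
Turnaround (C−A): P1=9  P2=18  P3=24  P4=21
Turnaround(P1) = completion − arrival = 11 − 2 = 9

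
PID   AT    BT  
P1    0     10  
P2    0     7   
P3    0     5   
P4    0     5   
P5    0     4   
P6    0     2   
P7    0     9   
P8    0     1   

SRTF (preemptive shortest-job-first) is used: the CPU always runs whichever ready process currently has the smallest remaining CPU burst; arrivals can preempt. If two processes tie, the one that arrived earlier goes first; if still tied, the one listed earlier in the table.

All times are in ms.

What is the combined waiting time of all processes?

97

Gantt: | P8 0-1 | P6 1-3 | P5 3-7 | P3 7-12 | P4 12-17 | P2 17-24 | P7 24-33 | P1 33-43 |
Completion: P1=43  P2=24  P3=12  P4=17  P5=7  P6=3  P7=33  P8=1
Turnaround (C−A): P1=43  P2=24  P3=12  P4=17  P5=7  P6=3  P7=33  P8=1
Waiting = turnaround − burst: P1=33, P2=17, P3=7, P4=12, P5=3, P6=1, P7=24, P8=0
Total waiting = 33 + 17 + 7 + 12 + 3 + 1 + 24 + 0 = 97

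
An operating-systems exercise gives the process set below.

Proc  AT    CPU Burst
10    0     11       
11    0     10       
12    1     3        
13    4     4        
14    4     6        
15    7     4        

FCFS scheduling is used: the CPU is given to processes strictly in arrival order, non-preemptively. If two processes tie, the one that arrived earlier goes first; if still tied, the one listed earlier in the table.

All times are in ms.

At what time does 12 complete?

Timeline: | 10 0-11 | 11 11-21 | 12 21-24 | 13 24-28 | 14 28-34 | 15 34-38 |
Completion: 10=11  11=21  12=24  13=28  14=34  15=38
Turnaround (C−A): 10=11  11=21  12=23  13=24  14=30  15=31

24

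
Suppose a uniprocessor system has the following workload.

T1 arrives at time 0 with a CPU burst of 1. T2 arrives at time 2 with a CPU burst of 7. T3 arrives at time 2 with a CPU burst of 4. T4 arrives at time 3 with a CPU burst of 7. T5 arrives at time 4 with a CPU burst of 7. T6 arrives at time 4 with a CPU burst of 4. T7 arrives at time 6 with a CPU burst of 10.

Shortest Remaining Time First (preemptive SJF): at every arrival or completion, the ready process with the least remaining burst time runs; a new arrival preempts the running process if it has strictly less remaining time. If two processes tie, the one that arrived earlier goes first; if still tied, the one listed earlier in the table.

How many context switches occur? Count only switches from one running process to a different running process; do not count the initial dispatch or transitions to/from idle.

5

Gantt: | T1 0-1 | idle 1-2 | T3 2-6 | T6 6-10 | T2 10-17 | T4 17-24 | T5 24-31 | T7 31-41 |
Completion: T1=1  T2=17  T3=6  T4=24  T5=31  T6=10  T7=41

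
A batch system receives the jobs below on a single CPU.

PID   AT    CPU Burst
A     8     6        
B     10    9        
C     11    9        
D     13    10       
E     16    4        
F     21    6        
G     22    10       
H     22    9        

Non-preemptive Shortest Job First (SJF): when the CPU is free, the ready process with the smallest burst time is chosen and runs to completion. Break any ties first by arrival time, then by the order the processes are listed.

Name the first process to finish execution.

A

Timeline: | idle 0-8 | A 8-14 | B 14-23 | E 23-27 | F 27-33 | C 33-42 | H 42-51 | D 51-61 | G 61-71 |
Completion: A=14  B=23  C=42  D=61  E=27  F=33  G=71  H=51
Turnaround (C−A): A=6  B=13  C=31  D=48  E=11  F=12  G=49  H=29
Finish order: A → B → E → F → C → H → D → G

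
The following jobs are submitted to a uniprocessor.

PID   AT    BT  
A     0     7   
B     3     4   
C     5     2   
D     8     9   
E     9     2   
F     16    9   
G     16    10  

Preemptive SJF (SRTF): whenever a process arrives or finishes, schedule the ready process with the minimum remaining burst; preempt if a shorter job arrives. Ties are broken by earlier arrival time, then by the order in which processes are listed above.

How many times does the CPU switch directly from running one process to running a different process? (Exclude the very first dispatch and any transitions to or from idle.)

6

Gantt: | A 0-7 | C 7-9 | E 9-11 | B 11-15 | D 15-24 | F 24-33 | G 33-43 |
Completion: A=7  B=15  C=9  D=24  E=11  F=33  G=43
Turnaround (C−A): A=7  B=12  C=4  D=16  E=2  F=17  G=27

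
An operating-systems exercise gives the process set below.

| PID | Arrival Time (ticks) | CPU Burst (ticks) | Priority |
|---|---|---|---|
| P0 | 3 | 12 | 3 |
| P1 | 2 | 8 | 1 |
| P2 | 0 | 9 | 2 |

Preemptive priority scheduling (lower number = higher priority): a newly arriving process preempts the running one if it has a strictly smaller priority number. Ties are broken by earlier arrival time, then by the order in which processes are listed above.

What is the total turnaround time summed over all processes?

Gantt: | P2 0-2 | P1 2-10 | P2 10-17 | P0 17-29 |
Completion: P0=29  P1=10  P2=17
Turnaround = completion − arrival: P0=26, P1=8, P2=17
Total turnaround = 26 + 8 + 17 = 51

51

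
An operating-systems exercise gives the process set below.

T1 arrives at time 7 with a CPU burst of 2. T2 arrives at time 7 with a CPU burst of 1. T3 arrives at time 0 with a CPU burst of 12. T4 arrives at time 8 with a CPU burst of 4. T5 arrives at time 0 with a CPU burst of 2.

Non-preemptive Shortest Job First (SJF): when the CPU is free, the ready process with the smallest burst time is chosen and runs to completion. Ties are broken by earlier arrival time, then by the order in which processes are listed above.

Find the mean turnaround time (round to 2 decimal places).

Gantt: | T5 0-2 | T3 2-14 | T2 14-15 | T1 15-17 | T4 17-21 |
Completion: T1=17  T2=15  T3=14  T4=21  T5=2
Turnaround (C−A): T1=10  T2=8  T3=14  T4=13  T5=2
Turnaround times: T1=10, T2=8, T3=14, T4=13, T5=2
Average turnaround = (10+8+14+13+2) / 5 = 47/5 = 9.40

9.40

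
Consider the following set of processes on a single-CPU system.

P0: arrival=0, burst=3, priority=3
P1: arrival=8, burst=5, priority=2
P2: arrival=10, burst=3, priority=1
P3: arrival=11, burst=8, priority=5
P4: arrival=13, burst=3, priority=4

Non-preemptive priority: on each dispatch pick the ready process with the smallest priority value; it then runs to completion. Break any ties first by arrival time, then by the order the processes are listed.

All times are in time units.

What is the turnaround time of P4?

6

Timeline: | P0 0-3 | idle 3-8 | P1 8-13 | P2 13-16 | P4 16-19 | P3 19-27 |
Completion: P0=3  P1=13  P2=16  P3=27  P4=19
Turnaround(P4) = completion − arrival = 19 − 13 = 6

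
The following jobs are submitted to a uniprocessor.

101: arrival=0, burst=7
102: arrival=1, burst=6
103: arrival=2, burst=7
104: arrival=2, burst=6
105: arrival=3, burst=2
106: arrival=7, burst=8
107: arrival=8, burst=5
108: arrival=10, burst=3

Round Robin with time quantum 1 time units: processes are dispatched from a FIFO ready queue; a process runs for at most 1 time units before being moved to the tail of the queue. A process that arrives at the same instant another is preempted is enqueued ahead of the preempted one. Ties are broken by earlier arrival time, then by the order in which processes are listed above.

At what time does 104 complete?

38

Schedule: | 101 0-1 | 102 1-2 | 101 2-3 | 103 3-4 | 104 4-5 | 102 5-6 | 105 6-7 | 101 7-8 | 103 8-9 | 104 9-10 | 102 10-11 | 106 11-12 | 105 12-13 | 107 13-14 | 101 14-15 | 103 15-16 | 108 16-17 | 104 17-18 | 102 18-19 | 106 19-20 | 107 20-21 | 101 21-22 | 103 22-23 | 108 23-24 | 104 24-25 | 102 25-26 | 106 26-27 | 107 27-28 | 101 28-29 | 103 29-30 | 108 30-31 | 104 31-32 | 102 32-33 | 106 33-34 | 107 34-35 | 101 35-36 | 103 36-37 | 104 37-38 | 106 38-39 | 107 39-40 | 103 40-41 | 106 41-44 |
Completion: 101=36  102=33  103=41  104=38  105=13  106=44  107=40  108=31
Turnaround (C−A): 101=36  102=32  103=39  104=36  105=10  106=37  107=32  108=21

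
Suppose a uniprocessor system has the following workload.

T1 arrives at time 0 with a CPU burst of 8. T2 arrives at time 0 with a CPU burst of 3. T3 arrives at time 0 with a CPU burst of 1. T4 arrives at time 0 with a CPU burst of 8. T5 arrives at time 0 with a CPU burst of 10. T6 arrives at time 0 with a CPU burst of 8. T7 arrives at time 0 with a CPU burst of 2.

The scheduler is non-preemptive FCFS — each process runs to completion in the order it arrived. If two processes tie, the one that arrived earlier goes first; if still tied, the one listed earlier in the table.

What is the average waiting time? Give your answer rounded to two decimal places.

17.00

Schedule: | T1 0-8 | T2 8-11 | T3 11-12 | T4 12-20 | T5 20-30 | T6 30-38 | T7 38-40 |
Completion: T1=8  T2=11  T3=12  T4=20  T5=30  T6=38  T7=40
Turnaround (C−A): T1=8  T2=11  T3=12  T4=20  T5=30  T6=38  T7=40
Waiting times: T1=0, T2=8, T3=11, T4=12, T5=20, T6=30, T7=38
Average waiting = (0+8+11+12+20+30+38) / 7 = 119/7 = 17.00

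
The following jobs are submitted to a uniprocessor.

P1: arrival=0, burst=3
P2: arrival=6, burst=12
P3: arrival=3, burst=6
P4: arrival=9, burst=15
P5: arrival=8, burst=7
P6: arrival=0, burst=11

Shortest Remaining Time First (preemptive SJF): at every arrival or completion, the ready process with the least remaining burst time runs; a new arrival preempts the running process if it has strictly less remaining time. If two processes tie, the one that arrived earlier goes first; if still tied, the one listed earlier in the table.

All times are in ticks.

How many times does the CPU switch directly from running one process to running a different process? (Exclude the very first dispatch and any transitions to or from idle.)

Timeline: | P1 0-3 | P3 3-9 | P5 9-16 | P6 16-27 | P2 27-39 | P4 39-54 |
Completion: P1=3  P2=39  P3=9  P4=54  P5=16  P6=27
Turnaround (C−A): P1=3  P2=33  P3=6  P4=45  P5=8  P6=27

5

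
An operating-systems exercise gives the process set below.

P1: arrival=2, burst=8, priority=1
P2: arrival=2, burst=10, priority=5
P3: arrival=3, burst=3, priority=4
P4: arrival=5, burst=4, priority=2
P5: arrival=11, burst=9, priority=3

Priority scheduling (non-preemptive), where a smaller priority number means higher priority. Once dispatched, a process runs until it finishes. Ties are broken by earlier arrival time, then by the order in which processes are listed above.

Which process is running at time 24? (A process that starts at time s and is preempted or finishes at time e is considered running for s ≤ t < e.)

Schedule: | idle 0-2 | P1 2-10 | P4 10-14 | P5 14-23 | P3 23-26 | P2 26-36 |
Completion: P1=10  P2=36  P3=26  P4=14  P5=23

P3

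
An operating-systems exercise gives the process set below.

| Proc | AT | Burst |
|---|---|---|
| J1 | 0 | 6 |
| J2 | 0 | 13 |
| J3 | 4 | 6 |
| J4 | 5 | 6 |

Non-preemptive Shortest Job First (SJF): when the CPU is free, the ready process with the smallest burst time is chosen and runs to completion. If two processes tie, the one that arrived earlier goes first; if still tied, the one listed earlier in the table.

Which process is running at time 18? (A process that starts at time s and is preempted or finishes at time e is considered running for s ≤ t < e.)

J2

Gantt: | J1 0-6 | J3 6-12 | J4 12-18 | J2 18-31 |
Completion: J1=6  J2=31  J3=12  J4=18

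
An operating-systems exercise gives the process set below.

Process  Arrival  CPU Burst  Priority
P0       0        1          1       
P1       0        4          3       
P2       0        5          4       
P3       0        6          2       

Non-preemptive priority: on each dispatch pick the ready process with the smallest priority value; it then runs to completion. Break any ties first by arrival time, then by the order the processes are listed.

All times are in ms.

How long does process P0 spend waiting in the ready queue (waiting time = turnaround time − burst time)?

0

Gantt: | P0 0-1 | P3 1-7 | P1 7-11 | P2 11-16 |
Completion: P0=1  P1=11  P2=16  P3=7
Waiting(P0) = turnaround − burst = 1 − 1 = 0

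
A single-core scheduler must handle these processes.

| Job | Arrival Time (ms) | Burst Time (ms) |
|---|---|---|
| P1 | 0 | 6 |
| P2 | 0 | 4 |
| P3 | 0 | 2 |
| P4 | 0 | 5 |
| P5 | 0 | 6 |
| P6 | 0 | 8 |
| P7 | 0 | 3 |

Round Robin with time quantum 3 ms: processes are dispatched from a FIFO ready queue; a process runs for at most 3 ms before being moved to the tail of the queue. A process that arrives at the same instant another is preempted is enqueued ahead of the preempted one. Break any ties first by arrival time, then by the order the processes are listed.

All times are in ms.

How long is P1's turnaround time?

23

Gantt: | P1 0-3 | P2 3-6 | P3 6-8 | P4 8-11 | P5 11-14 | P6 14-17 | P7 17-20 | P1 20-23 | P2 23-24 | P4 24-26 | P5 26-29 | P6 29-34 |
Completion: P1=23  P2=24  P3=8  P4=26  P5=29  P6=34  P7=20
Turnaround(P1) = completion − arrival = 23 − 0 = 23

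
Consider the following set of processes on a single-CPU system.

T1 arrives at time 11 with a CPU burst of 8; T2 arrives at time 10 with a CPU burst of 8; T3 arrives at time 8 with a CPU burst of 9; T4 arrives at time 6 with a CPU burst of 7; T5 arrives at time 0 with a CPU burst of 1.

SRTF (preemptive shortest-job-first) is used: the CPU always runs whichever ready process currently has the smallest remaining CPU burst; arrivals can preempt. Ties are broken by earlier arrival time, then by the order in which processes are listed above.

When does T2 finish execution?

21

Timeline: | T5 0-1 | idle 1-6 | T4 6-13 | T2 13-21 | T1 21-29 | T3 29-38 |
Completion: T1=29  T2=21  T3=38  T4=13  T5=1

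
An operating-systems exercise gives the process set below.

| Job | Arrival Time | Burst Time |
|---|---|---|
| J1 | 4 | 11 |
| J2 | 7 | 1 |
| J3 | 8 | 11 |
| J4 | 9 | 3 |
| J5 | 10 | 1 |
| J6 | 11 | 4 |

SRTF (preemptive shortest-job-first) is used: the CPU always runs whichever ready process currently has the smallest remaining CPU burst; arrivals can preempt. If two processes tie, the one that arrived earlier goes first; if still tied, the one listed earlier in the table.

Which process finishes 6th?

J3

Timeline: | idle 0-4 | J1 4-7 | J2 7-8 | J1 8-9 | J4 9-10 | J5 10-11 | J4 11-13 | J6 13-17 | J1 17-24 | J3 24-35 |
Completion: J1=24  J2=8  J3=35  J4=13  J5=11  J6=17
Turnaround (C−A): J1=20  J2=1  J3=27  J4=4  J5=1  J6=6
Finish order: J2 → J5 → J4 → J6 → J1 → J3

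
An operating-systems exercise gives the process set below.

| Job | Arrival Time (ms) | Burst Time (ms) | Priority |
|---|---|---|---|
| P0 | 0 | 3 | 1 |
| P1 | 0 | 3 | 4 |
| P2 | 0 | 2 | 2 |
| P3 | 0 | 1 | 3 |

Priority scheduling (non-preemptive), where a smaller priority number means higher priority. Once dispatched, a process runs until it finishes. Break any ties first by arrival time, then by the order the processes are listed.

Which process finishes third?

Gantt: | P0 0-3 | P2 3-5 | P3 5-6 | P1 6-9 |
Completion: P0=3  P1=9  P2=5  P3=6
Turnaround (C−A): P0=3  P1=9  P2=5  P3=6
Finish order: P0 → P2 → P3 → P1

P3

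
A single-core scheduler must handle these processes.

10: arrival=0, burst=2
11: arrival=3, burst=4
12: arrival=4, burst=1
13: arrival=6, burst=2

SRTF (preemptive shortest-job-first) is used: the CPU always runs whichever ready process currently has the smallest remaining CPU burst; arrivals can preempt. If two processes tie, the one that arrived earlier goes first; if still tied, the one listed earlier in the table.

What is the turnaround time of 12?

1

Gantt: | 10 0-2 | idle 2-3 | 11 3-4 | 12 4-5 | 11 5-8 | 13 8-10 |
Completion: 10=2  11=8  12=5  13=10
Turnaround (C−A): 10=2  11=5  12=1  13=4
Turnaround(12) = completion − arrival = 5 − 4 = 1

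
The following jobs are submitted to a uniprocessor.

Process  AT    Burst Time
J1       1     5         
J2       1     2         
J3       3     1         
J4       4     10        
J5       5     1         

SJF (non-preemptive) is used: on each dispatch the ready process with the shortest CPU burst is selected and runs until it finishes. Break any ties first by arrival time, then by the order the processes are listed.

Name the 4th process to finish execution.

J5

Timeline: | idle 0-1 | J2 1-3 | J3 3-4 | J1 4-9 | J5 9-10 | J4 10-20 |
Completion: J1=9  J2=3  J3=4  J4=20  J5=10
Turnaround (C−A): J1=8  J2=2  J3=1  J4=16  J5=5
Finish order: J2 → J3 → J1 → J5 → J4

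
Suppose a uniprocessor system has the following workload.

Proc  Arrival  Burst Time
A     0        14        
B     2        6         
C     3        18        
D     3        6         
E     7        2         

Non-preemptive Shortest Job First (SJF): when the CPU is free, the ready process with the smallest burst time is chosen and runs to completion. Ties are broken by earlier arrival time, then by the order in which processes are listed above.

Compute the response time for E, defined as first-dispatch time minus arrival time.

7

Schedule: | A 0-14 | E 14-16 | B 16-22 | D 22-28 | C 28-46 |
Completion: A=14  B=22  C=46  D=28  E=16
Turnaround (C−A): A=14  B=20  C=43  D=25  E=9
Response(E) = first start − arrival = 14 − 7 = 7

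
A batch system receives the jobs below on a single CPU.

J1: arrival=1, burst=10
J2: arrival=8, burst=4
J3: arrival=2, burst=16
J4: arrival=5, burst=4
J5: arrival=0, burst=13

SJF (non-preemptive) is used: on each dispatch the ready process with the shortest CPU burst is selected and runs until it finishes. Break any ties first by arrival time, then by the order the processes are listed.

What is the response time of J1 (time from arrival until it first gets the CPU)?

Timeline: | J5 0-13 | J4 13-17 | J2 17-21 | J1 21-31 | J3 31-47 |
Completion: J1=31  J2=21  J3=47  J4=17  J5=13
Response(J1) = first start − arrival = 21 − 1 = 20

20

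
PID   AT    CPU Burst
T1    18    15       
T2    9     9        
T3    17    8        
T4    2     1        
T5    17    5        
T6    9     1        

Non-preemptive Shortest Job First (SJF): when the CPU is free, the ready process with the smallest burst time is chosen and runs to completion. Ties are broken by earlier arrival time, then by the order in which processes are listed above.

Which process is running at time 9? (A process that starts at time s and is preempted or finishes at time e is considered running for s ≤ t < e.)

Schedule: | idle 0-2 | T4 2-3 | idle 3-9 | T6 9-10 | T2 10-19 | T5 19-24 | T3 24-32 | T1 32-47 |
Completion: T1=47  T2=19  T3=32  T4=3  T5=24  T6=10

T6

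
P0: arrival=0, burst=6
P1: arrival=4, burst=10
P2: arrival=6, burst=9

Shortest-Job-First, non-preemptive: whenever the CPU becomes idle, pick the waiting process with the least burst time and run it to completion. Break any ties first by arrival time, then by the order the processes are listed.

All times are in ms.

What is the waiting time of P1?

Timeline: | P0 0-6 | P2 6-15 | P1 15-25 |
Completion: P0=6  P1=25  P2=15
Waiting(P1) = turnaround − burst = 21 − 10 = 11

11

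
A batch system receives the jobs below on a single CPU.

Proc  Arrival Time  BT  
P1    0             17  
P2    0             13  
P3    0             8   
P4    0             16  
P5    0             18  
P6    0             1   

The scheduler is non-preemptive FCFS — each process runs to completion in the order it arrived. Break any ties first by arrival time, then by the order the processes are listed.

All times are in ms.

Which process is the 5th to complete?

P5

Timeline: | P1 0-17 | P2 17-30 | P3 30-38 | P4 38-54 | P5 54-72 | P6 72-73 |
Completion: P1=17  P2=30  P3=38  P4=54  P5=72  P6=73
Finish order: P1 → P2 → P3 → P4 → P5 → P6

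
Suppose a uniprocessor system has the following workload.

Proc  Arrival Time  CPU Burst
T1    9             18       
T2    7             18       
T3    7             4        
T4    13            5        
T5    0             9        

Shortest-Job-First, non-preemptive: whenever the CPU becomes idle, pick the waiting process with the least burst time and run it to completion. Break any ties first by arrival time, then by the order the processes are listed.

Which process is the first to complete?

T5

Gantt: | T5 0-9 | T3 9-13 | T4 13-18 | T2 18-36 | T1 36-54 |
Completion: T1=54  T2=36  T3=13  T4=18  T5=9
Turnaround (C−A): T1=45  T2=29  T3=6  T4=5  T5=9
Finish order: T5 → T3 → T4 → T2 → T1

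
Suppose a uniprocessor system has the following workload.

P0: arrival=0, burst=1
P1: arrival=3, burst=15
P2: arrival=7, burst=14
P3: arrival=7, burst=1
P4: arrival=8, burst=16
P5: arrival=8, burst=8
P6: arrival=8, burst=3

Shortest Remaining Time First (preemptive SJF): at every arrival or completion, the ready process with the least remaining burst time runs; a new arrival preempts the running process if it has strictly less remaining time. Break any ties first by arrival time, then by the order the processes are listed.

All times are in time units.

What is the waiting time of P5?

3

Schedule: | P0 0-1 | idle 1-3 | P1 3-7 | P3 7-8 | P6 8-11 | P5 11-19 | P1 19-30 | P2 30-44 | P4 44-60 |
Completion: P0=1  P1=30  P2=44  P3=8  P4=60  P5=19  P6=11
Turnaround (C−A): P0=1  P1=27  P2=37  P3=1  P4=52  P5=11  P6=3
Waiting(P5) = turnaround − burst = 11 − 8 = 3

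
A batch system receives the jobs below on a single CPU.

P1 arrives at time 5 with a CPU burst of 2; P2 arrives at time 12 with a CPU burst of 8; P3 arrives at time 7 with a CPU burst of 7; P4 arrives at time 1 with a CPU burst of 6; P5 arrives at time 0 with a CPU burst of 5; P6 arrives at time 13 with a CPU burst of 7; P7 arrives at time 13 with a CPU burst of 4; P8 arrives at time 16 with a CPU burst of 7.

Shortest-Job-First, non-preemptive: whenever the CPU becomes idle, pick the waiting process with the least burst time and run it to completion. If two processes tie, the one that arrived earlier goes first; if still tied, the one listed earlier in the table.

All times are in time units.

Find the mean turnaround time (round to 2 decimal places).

14.25

Timeline: | P5 0-5 | P1 5-7 | P4 7-13 | P7 13-17 | P3 17-24 | P6 24-31 | P8 31-38 | P2 38-46 |
Completion: P1=7  P2=46  P3=24  P4=13  P5=5  P6=31  P7=17  P8=38
Turnaround times: P1=2, P2=34, P3=17, P4=12, P5=5, P6=18, P7=4, P8=22
Average turnaround = (2+34+17+12+5+18+4+22) / 8 = 114/8 = 14.25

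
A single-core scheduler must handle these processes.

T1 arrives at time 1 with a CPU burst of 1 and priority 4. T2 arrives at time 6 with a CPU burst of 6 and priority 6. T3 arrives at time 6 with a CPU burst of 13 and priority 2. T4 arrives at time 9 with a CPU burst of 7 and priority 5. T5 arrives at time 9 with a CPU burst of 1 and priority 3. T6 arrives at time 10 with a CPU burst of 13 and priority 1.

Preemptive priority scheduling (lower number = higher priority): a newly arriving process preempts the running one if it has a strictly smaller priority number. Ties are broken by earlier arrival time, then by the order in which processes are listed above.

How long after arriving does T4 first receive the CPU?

Schedule: | idle 0-1 | T1 1-2 | idle 2-6 | T3 6-10 | T6 10-23 | T3 23-32 | T5 32-33 | T4 33-40 | T2 40-46 |
Completion: T1=2  T2=46  T3=32  T4=40  T5=33  T6=23
Response(T4) = first start − arrival = 33 − 9 = 24

24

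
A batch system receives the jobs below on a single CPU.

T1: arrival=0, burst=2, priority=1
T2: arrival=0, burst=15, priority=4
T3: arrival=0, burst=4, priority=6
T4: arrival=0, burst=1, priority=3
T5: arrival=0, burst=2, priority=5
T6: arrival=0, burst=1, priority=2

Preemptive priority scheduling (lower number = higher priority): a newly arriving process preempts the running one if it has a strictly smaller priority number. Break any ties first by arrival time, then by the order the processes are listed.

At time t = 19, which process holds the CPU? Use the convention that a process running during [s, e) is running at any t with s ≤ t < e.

Timeline: | T1 0-2 | T6 2-3 | T4 3-4 | T2 4-19 | T5 19-21 | T3 21-25 |
Completion: T1=2  T2=19  T3=25  T4=4  T5=21  T6=3
Turnaround (C−A): T1=2  T2=19  T3=25  T4=4  T5=21  T6=3

T5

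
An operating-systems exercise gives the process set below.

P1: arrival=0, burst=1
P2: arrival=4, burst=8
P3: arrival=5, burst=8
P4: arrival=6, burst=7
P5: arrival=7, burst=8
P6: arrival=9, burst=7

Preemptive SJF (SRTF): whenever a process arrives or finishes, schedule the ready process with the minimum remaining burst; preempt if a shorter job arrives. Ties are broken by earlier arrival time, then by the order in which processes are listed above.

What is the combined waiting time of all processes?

Gantt: | P1 0-1 | idle 1-4 | P2 4-12 | P4 12-19 | P6 19-26 | P3 26-34 | P5 34-42 |
Completion: P1=1  P2=12  P3=34  P4=19  P5=42  P6=26
Turnaround (C−A): P1=1  P2=8  P3=29  P4=13  P5=35  P6=17
Waiting = turnaround − burst: P1=0, P2=0, P3=21, P4=6, P5=27, P6=10
Total waiting = 0 + 0 + 21 + 6 + 27 + 10 = 64

64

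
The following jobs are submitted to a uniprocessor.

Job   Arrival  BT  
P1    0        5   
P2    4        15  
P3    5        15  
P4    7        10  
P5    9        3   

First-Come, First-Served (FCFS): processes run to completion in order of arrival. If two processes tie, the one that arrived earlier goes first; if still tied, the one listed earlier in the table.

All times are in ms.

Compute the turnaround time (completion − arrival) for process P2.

Gantt: | P1 0-5 | P2 5-20 | P3 20-35 | P4 35-45 | P5 45-48 |
Completion: P1=5  P2=20  P3=35  P4=45  P5=48
Turnaround (C−A): P1=5  P2=16  P3=30  P4=38  P5=39
Turnaround(P2) = completion − arrival = 20 − 4 = 16

16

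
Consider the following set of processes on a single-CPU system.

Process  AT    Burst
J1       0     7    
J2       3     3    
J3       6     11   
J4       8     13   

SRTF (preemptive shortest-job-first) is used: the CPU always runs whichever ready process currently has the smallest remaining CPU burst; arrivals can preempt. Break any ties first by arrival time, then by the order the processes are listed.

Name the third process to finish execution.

J3

Gantt: | J1 0-3 | J2 3-6 | J1 6-10 | J3 10-21 | J4 21-34 |
Completion: J1=10  J2=6  J3=21  J4=34
Finish order: J2 → J1 → J3 → J4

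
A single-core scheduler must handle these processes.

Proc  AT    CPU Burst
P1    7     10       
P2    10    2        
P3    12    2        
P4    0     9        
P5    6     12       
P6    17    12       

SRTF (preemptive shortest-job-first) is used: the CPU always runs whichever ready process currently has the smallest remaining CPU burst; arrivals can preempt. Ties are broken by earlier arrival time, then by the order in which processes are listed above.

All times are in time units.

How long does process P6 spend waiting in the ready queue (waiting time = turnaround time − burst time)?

Timeline: | P4 0-9 | P1 9-10 | P2 10-12 | P3 12-14 | P1 14-23 | P5 23-35 | P6 35-47 |
Completion: P1=23  P2=12  P3=14  P4=9  P5=35  P6=47
Turnaround (C−A): P1=16  P2=2  P3=2  P4=9  P5=29  P6=30
Waiting(P6) = turnaround − burst = 30 − 12 = 18

18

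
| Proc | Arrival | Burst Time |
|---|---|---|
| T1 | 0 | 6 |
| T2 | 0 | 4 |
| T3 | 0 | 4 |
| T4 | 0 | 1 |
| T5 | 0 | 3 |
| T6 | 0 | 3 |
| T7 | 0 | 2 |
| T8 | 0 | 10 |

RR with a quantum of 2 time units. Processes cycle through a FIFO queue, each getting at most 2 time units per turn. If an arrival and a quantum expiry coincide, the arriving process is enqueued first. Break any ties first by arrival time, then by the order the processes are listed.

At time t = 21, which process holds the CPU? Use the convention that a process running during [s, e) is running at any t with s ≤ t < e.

Schedule: | T1 0-2 | T2 2-4 | T3 4-6 | T4 6-7 | T5 7-9 | T6 9-11 | T7 11-13 | T8 13-15 | T1 15-17 | T2 17-19 | T3 19-21 | T5 21-22 | T6 22-23 | T8 23-25 | T1 25-27 | T8 27-33 |
Completion: T1=27  T2=19  T3=21  T4=7  T5=22  T6=23  T7=13  T8=33
Turnaround (C−A): T1=27  T2=19  T3=21  T4=7  T5=22  T6=23  T7=13  T8=33

T5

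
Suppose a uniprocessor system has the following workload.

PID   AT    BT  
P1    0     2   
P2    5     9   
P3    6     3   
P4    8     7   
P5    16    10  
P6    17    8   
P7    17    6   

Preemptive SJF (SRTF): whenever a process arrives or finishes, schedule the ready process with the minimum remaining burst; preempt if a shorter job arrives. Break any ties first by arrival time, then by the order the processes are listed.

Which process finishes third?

Timeline: | P1 0-2 | idle 2-5 | P2 5-6 | P3 6-9 | P4 9-16 | P2 16-17 | P7 17-23 | P2 23-30 | P6 30-38 | P5 38-48 |
Completion: P1=2  P2=30  P3=9  P4=16  P5=48  P6=38  P7=23
Finish order: P1 → P3 → P4 → P7 → P2 → P6 → P5

P4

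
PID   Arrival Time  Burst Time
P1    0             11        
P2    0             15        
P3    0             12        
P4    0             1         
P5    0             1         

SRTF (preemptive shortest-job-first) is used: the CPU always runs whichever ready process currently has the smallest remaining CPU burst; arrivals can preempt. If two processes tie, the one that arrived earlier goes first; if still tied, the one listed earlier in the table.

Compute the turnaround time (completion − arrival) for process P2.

Schedule: | P4 0-1 | P5 1-2 | P1 2-13 | P3 13-25 | P2 25-40 |
Completion: P1=13  P2=40  P3=25  P4=1  P5=2
Turnaround (C−A): P1=13  P2=40  P3=25  P4=1  P5=2
Turnaround(P2) = completion − arrival = 40 − 0 = 40

40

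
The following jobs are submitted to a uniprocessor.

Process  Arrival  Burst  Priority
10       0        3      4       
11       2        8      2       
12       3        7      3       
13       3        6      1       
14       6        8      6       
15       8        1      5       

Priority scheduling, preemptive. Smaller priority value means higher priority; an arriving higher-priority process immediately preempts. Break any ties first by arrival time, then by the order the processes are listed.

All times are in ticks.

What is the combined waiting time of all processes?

75

Timeline: | 10 0-2 | 11 2-3 | 13 3-9 | 11 9-16 | 12 16-23 | 10 23-24 | 15 24-25 | 14 25-33 |
Completion: 10=24  11=16  12=23  13=9  14=33  15=25
Turnaround (C−A): 10=24  11=14  12=20  13=6  14=27  15=17
Waiting = turnaround − burst: 10=21, 11=6, 12=13, 13=0, 14=19, 15=16
Total waiting = 21 + 6 + 13 + 0 + 19 + 16 = 75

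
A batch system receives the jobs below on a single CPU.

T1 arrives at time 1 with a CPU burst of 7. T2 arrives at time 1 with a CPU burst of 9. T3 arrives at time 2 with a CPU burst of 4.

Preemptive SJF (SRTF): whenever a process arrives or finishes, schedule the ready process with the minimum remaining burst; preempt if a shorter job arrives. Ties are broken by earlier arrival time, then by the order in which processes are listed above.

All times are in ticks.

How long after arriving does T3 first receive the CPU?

0

Schedule: | idle 0-1 | T1 1-2 | T3 2-6 | T1 6-12 | T2 12-21 |
Completion: T1=12  T2=21  T3=6
Turnaround (C−A): T1=11  T2=20  T3=4
Response(T3) = first start − arrival = 2 − 2 = 0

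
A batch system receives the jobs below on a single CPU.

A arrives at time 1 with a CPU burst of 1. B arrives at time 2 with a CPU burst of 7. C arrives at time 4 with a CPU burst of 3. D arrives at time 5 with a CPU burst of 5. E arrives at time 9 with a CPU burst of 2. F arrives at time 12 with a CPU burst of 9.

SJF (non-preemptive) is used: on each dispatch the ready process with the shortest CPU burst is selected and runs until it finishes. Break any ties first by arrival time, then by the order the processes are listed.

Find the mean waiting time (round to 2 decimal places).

Gantt: | idle 0-1 | A 1-2 | B 2-9 | E 9-11 | C 11-14 | D 14-19 | F 19-28 |
Completion: A=2  B=9  C=14  D=19  E=11  F=28
Turnaround (C−A): A=1  B=7  C=10  D=14  E=2  F=16
Waiting times: A=0, B=0, C=7, D=9, E=0, F=7
Average waiting = (0+0+7+9+0+7) / 6 = 23/6 = 3.83

3.83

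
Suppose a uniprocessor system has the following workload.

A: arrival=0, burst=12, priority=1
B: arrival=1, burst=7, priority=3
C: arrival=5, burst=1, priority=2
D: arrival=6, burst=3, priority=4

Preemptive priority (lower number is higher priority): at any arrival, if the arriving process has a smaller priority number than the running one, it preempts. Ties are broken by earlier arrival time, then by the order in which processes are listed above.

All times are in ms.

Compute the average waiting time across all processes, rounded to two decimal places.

Gantt: | A 0-12 | C 12-13 | B 13-20 | D 20-23 |
Completion: A=12  B=20  C=13  D=23
Turnaround (C−A): A=12  B=19  C=8  D=17
Waiting times: A=0, B=12, C=7, D=14
Average waiting = (0+12+7+14) / 4 = 33/4 = 8.25

8.25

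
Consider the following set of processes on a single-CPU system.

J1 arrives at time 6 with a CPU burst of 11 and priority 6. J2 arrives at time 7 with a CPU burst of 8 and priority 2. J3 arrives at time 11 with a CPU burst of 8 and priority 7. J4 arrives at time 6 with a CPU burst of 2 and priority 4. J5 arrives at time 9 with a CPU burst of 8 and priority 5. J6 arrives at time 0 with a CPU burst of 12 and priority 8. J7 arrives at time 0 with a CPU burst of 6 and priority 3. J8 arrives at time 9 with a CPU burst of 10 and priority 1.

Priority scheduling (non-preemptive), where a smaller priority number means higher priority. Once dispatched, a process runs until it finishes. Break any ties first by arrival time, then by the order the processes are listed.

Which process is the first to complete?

Gantt: | J7 0-6 | J4 6-8 | J2 8-16 | J8 16-26 | J5 26-34 | J1 34-45 | J3 45-53 | J6 53-65 |
Completion: J1=45  J2=16  J3=53  J4=8  J5=34  J6=65  J7=6  J8=26
Turnaround (C−A): J1=39  J2=9  J3=42  J4=2  J5=25  J6=65  J7=6  J8=17
Finish order: J7 → J4 → J2 → J8 → J5 → J1 → J3 → J6

J7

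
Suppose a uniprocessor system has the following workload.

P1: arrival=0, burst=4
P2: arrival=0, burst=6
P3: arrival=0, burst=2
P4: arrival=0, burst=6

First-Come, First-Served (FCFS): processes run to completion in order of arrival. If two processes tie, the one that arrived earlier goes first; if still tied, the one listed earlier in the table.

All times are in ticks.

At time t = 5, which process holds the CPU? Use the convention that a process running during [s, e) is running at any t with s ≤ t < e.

Schedule: | P1 0-4 | P2 4-10 | P3 10-12 | P4 12-18 |
Completion: P1=4  P2=10  P3=12  P4=18
Turnaround (C−A): P1=4  P2=10  P3=12  P4=18

P2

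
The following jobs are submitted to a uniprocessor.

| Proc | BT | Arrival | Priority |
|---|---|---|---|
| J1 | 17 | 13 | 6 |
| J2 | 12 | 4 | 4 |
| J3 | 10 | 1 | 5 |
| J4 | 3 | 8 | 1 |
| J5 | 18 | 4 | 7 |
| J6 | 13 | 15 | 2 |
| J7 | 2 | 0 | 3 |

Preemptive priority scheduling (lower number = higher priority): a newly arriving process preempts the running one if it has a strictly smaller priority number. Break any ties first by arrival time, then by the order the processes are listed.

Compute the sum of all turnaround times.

Gantt: | J7 0-2 | J3 2-4 | J2 4-8 | J4 8-11 | J2 11-15 | J6 15-28 | J2 28-32 | J3 32-40 | J1 40-57 | J5 57-75 |
Completion: J1=57  J2=32  J3=40  J4=11  J5=75  J6=28  J7=2
Turnaround = completion − arrival: J1=44, J2=28, J3=39, J4=3, J5=71, J6=13, J7=2
Total turnaround = 44 + 28 + 39 + 3 + 71 + 13 + 2 = 200

200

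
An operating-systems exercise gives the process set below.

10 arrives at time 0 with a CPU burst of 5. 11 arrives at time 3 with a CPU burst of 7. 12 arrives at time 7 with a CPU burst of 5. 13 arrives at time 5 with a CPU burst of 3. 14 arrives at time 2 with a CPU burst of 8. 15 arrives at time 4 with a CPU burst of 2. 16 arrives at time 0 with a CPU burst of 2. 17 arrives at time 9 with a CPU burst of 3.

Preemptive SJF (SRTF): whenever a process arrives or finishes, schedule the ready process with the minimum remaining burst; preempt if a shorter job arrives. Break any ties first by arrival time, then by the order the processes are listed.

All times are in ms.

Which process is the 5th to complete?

Timeline: | 16 0-2 | 10 2-4 | 15 4-6 | 10 6-9 | 13 9-12 | 17 12-15 | 12 15-20 | 11 20-27 | 14 27-35 |
Completion: 10=9  11=27  12=20  13=12  14=35  15=6  16=2  17=15
Turnaround (C−A): 10=9  11=24  12=13  13=7  14=33  15=2  16=2  17=6
Finish order: 16 → 15 → 10 → 13 → 17 → 12 → 11 → 14

17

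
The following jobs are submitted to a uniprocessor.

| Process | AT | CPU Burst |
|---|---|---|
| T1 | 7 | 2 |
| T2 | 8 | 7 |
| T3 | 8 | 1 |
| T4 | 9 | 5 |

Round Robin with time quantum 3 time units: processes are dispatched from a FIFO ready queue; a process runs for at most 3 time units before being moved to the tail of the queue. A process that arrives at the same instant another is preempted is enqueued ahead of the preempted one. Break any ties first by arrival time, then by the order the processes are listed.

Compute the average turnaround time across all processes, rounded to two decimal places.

Timeline: | idle 0-7 | T1 7-9 | T2 9-12 | T3 12-13 | T4 13-16 | T2 16-19 | T4 19-21 | T2 21-22 |
Completion: T1=9  T2=22  T3=13  T4=21
Turnaround (C−A): T1=2  T2=14  T3=5  T4=12
Turnaround times: T1=2, T2=14, T3=5, T4=12
Average turnaround = (2+14+5+12) / 4 = 33/4 = 8.25

8.25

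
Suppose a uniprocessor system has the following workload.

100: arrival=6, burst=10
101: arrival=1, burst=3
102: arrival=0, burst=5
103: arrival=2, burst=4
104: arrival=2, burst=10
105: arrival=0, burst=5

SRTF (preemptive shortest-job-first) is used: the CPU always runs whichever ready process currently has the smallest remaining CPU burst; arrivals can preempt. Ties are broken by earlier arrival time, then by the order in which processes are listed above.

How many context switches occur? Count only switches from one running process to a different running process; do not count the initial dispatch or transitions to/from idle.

Gantt: | 102 0-1 | 101 1-4 | 102 4-8 | 103 8-12 | 105 12-17 | 104 17-27 | 100 27-37 |
Completion: 100=37  101=4  102=8  103=12  104=27  105=17

6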